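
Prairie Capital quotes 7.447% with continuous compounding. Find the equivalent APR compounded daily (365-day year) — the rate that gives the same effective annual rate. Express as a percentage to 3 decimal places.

7.448%

EAR under continuous compounding: e^0.07447 − 1 = 0.077313.
Solve (1 + r/365)^365 = 1.077313: r/365 = 1.077313^(1/365) − 1 = 0.000204, so r = 0.074478 = 7.448%.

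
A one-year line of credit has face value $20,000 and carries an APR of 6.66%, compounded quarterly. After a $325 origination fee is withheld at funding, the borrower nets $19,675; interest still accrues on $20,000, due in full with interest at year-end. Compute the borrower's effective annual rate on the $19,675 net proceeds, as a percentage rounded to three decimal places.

8.593%

Amount owed after one year: 20,000 × (1 + 0.0666/4)^4 = 20,000 × 1.068282 = $21,365.64.
Effective rate on net proceeds: 21,365.64 / 19,675 − 1 = 0.085928 = 8.593%.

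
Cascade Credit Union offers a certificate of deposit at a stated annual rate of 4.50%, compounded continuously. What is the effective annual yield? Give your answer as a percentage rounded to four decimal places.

With continuous compounding, EAR = e^0.0450 − 1.
e^0.0450 = 1.046028, so EAR = 0.046028 = 4.6028%.

4.6028%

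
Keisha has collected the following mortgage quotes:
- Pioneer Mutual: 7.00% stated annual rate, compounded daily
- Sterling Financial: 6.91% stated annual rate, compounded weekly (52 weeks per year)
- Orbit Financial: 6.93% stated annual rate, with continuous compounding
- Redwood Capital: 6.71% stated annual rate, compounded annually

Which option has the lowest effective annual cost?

Pioneer Mutual: (1 + 0.0700/365)^365 − 1 = 7.250%
Sterling Financial: (1 + 0.0691/52)^52 − 1 = 7.149%
Orbit Financial: e^0.0693 − 1 = 7.176%
Redwood Capital: compounded annually, EAR = 6.710%
The lowest effective annual rate is Redwood Capital at 6.710%.

Redwood Capital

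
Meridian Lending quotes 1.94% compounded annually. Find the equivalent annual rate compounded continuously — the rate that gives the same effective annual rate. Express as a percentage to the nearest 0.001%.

Compounded annually, EAR = nominal = 0.019400.
Equivalent continuous rate: r = ln(1 + 0.019400) = 0.019214 = 1.921%.

1.921%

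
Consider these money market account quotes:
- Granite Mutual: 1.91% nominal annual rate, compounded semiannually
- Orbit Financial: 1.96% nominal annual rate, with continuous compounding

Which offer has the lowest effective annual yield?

Granite Mutual

Granite Mutual: (1 + 0.0191/2)^2 − 1 = 1.919%
Orbit Financial: e^0.0196 − 1 = 1.979%
The lowest effective annual rate is Granite Mutual at 1.919%.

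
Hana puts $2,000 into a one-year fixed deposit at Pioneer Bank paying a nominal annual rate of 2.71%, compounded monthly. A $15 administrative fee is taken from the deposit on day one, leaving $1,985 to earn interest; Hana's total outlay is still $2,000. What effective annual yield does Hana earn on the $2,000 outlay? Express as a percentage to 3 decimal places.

1.973%

Value after one year: 1,985 × (1 + 0.0271/12)^12 = 1,985 × 1.027439 = $2,039.47.
Effective yield on the $2,000 outlay: 2,039.47 / 2,000 − 1 = 0.019733 = 1.973%.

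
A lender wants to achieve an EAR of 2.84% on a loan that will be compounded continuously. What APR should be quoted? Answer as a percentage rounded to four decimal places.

Continuous: nominal r satisfies e^r − 1 = 0.0284.
r = ln(1 + 0.0284) = ln(1.0284) = 0.028004 = 2.8004%.

2.8004%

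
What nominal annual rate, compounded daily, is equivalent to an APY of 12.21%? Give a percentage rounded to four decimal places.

(1 + r/365)^365 − 1 = 0.1221, so 1 + r/365 = 1.1221^(1/365).
r/365 = 0.000316, so r = 0.115220 = 11.5220%.

11.5220%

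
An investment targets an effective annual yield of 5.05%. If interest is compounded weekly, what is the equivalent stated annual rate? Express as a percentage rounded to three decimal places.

(1 + r/52)^52 − 1 = 0.0505, so 1 + r/52 = 1.0505^(1/52).
r/52 = 0.000948, so r = 0.049290 = 4.929%.

4.929%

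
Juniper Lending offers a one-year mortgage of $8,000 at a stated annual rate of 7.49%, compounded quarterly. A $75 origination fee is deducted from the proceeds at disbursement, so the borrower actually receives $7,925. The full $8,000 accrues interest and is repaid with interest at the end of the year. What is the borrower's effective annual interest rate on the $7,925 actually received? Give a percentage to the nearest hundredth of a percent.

Amount owed after one year: 8,000 × (1 + 0.0749/4)^4 = 8,000 × 1.077030 = $8,616.24.
Effective rate on net proceeds: 8,616.24 / 7,925 − 1 = 0.087223 = 8.72%.

8.72%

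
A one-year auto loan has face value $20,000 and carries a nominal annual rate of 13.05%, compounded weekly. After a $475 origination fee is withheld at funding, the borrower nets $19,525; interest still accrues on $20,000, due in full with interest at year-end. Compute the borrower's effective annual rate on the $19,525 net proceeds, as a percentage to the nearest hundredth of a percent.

16.69%

Amount owed after one year: 20,000 × (1 + 0.1305/52)^52 = 20,000 × 1.139212 = $22,784.23.
Effective rate on net proceeds: 22,784.23 / 19,525 − 1 = 0.166926 = 16.69%.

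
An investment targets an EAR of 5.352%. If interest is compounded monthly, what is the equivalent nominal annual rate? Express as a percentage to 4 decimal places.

5.2250%

(1 + r/12)^12 − 1 = 0.05352, so 1 + r/12 = 1.05352^(1/12).
r/12 = 0.004354, so r = 0.052250 = 5.2250%.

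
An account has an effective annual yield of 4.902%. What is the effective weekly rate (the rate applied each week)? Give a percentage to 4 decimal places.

The per-week rate i satisfies (1 + i)^52 = 1 + 0.04902.
i = 1.04902^(1/52) − 1 = 0.0009207 = 0.0921%.

0.0921%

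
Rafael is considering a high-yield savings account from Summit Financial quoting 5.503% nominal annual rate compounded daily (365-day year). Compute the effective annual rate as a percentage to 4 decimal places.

EAR = (1 + 0.05503/365)^365 − 1.
= (1 + 0.000151)^365 − 1 = 1.056568 − 1 = 5.6568%.

5.6568%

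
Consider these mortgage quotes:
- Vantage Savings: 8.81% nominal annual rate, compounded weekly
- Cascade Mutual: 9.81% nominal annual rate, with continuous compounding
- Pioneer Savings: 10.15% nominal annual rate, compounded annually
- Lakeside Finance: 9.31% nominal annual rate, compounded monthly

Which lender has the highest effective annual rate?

Cascade Mutual

Vantage Savings: (1 + 0.0881/52)^52 − 1 = 9.202%
Cascade Mutual: e^0.0981 − 1 = 10.307%
Pioneer Savings: compounded annually, EAR = 10.150%
Lakeside Finance: (1 + 0.0931/12)^12 − 1 = 9.718%
The highest effective annual rate is Cascade Mutual at 10.307%.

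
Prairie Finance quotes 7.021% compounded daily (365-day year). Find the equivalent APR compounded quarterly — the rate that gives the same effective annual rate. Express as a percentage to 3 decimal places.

7.082%

EAR = (1 + 0.07021/365)^365 − 1 = 0.072726.
Solve (1 + r/4)^4 = 1.072726: r/4 = 1.072726^(1/4) − 1 = 0.017706, so r = 0.070823 = 7.082%.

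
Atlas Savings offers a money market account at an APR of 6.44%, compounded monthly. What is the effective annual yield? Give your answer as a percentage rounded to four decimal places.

EAR = (1 + 0.0644/12)^12 − 1.
= (1 + 0.005367)^12 − 1 = 1.066335 − 1 = 6.6335%.

6.6335%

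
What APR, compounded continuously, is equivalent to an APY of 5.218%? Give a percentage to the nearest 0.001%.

5.086%

Continuous: nominal r satisfies e^r − 1 = 0.05218.
r = ln(1 + 0.05218) = ln(1.05218) = 0.050864 = 5.086%.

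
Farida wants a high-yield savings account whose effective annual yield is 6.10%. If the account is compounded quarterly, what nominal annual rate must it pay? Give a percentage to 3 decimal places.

5.965%

(1 + r/4)^4 − 1 = 0.0610, so 1 + r/4 = 1.0610^(1/4).
r/4 = 0.014913, so r = 0.059652 = 5.965%.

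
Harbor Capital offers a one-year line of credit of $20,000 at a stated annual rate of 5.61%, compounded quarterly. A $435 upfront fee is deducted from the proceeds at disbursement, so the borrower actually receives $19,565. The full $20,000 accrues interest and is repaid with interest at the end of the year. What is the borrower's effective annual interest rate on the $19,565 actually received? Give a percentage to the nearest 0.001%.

8.080%

Amount owed after one year: 20,000 × (1 + 0.0561/4)^4 = 20,000 × 1.057291 = $21,145.83.
Effective rate on net proceeds: 21,145.83 / 19,565 − 1 = 0.080799 = 8.080%.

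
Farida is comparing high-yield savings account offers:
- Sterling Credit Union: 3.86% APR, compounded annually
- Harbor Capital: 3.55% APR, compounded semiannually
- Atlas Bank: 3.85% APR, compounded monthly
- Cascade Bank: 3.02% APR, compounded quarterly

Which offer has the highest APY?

Atlas Bank

Sterling Credit Union: compounded annually, EAR = 3.860%
Harbor Capital: (1 + 0.0355/2)^2 − 1 = 3.582%
Atlas Bank: (1 + 0.0385/12)^12 − 1 = 3.919%
Cascade Bank: (1 + 0.0302/4)^4 − 1 = 3.054%
The highest effective annual rate is Atlas Bank at 3.919%.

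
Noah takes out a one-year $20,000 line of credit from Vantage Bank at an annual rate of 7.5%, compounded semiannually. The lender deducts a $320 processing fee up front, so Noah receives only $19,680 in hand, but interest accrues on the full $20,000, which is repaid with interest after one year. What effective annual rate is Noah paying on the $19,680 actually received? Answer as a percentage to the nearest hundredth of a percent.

Amount owed after one year: 20,000 × (1 + 0.075/2)^2 = 20,000 × 1.076406 = $21,528.13.
Effective rate on net proceeds: 21,528.13 / 19,680 − 1 = 0.093909 = 9.39%.

9.39%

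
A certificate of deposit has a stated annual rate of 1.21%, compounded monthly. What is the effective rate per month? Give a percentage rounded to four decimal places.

With a nominal annual rate compounded monthly, the periodic rate is the nominal rate divided by 12.
i = 0.0121 / 12 = 0.0010083 = 0.1008%.

0.1008%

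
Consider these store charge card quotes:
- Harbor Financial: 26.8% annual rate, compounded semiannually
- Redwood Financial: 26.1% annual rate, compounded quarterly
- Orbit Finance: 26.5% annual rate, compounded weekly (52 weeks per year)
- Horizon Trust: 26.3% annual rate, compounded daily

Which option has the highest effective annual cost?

Harbor Financial: (1 + 0.268/2)^2 − 1 = 28.596%
Redwood Financial: (1 + 0.261/4)^4 − 1 = 28.767%
Orbit Finance: (1 + 0.265/52)^52 − 1 = 30.255%
Horizon Trust: (1 + 0.263/365)^365 − 1 = 30.070%
The highest effective annual rate is Orbit Finance at 30.255%.

Orbit Finance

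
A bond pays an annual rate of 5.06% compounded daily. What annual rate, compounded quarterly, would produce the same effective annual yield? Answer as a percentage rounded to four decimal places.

EAR = (1 + 0.0506/365)^365 − 1 = 0.051898.
Solve (1 + r/4)^4 = 1.051898: r/4 = 1.051898^(1/4) − 1 = 0.012729, so r = 0.050918 = 5.0918%.

5.0918%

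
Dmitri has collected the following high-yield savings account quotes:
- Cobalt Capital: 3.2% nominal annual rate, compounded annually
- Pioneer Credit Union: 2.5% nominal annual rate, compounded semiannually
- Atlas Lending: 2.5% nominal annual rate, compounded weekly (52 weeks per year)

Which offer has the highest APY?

Cobalt Capital: compounded annually, EAR = 3.200%
Pioneer Credit Union: (1 + 0.025/2)^2 − 1 = 2.516%
Atlas Lending: (1 + 0.025/52)^52 − 1 = 2.531%
The highest effective annual rate is Cobalt Capital at 3.200%.

Cobalt Capital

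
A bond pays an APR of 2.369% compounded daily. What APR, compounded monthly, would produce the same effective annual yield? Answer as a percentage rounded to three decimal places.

EAR = (1 + 0.02369/365)^365 − 1 = 0.023972.
Solve (1 + r/12)^12 = 1.023972: r/12 = 1.023972^(1/12) − 1 = 0.001976, so r = 0.023713 = 2.371%.

2.371%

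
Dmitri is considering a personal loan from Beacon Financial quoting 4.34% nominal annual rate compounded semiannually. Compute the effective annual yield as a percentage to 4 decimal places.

EAR = (1 + 0.0434/2)^2 − 1.
= (1 + 0.021700)^2 − 1 = 1.043871 − 1 = 4.3871%.

4.3871%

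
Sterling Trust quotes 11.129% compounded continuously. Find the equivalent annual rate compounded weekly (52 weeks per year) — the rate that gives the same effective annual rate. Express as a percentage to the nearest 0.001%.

EAR under continuous compounding: e^0.11129 − 1 = 0.117719.
Solve (1 + r/52)^52 = 1.117719: r/52 = 1.117719^(1/52) − 1 = 0.002142, so r = 0.111409 = 11.141%.

11.141%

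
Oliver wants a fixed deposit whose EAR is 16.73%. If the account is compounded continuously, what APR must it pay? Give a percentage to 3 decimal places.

15.469%

Continuous: nominal r satisfies e^r − 1 = 0.1673.
r = ln(1 + 0.1673) = ln(1.1673) = 0.154693 = 15.469%.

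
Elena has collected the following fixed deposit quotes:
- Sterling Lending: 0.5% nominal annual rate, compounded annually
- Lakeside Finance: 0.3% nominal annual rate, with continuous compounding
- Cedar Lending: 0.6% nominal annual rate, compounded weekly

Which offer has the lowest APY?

Lakeside Finance

Sterling Lending: compounded annually, EAR = 0.500%
Lakeside Finance: e^0.003 − 1 = 0.300%
Cedar Lending: (1 + 0.006/52)^52 − 1 = 0.602%
The lowest effective annual rate is Lakeside Finance at 0.300%.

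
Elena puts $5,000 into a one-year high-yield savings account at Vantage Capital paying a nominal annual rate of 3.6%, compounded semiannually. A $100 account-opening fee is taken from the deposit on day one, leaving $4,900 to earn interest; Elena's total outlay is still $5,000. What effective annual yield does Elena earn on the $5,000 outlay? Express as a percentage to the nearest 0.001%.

Value after one year: 4,900 × (1 + 0.036/2)^2 = 4,900 × 1.036324 = $5,077.99.
Effective yield on the $5,000 outlay: 5,077.99 / 5,000 − 1 = 0.015598 = 1.560%.

1.560%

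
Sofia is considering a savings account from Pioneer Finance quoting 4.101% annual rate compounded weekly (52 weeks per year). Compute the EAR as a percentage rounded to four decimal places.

EAR = (1 + 0.04101/52)^52 − 1.
= (1 + 0.000789)^52 − 1 = 1.041846 − 1 = 4.1846%.

4.1846%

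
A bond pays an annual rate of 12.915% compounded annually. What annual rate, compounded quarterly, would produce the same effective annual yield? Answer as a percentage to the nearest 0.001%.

Compounded annually, EAR = nominal = 0.129150.
Solve (1 + r/4)^4 = 1.129150: r/4 = 1.129150^(1/4) − 1 = 0.030832, so r = 0.123328 = 12.333%.

12.333%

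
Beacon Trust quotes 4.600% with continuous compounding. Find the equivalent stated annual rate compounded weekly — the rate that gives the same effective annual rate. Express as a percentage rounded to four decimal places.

4.6020%

EAR under continuous compounding: e^0.04600 − 1 = 0.047074.
Solve (1 + r/52)^52 = 1.047074: r/52 = 1.047074^(1/52) − 1 = 0.000885, so r = 0.046020 = 4.6020%.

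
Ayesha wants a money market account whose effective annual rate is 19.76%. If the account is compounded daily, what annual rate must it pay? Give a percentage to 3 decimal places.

18.036%

(1 + r/365)^365 − 1 = 0.1976, so 1 + r/365 = 1.1976^(1/365).
r/365 = 0.000494, so r = 0.180364 = 18.036%.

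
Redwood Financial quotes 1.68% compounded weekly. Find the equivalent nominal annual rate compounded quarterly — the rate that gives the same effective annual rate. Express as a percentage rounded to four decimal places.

EAR = (1 + 0.0168/52)^52 − 1 = 0.016939.
Solve (1 + r/4)^4 = 1.016939: r/4 = 1.016939^(1/4) − 1 = 0.004208, so r = 0.016833 = 1.6833%.

1.6833%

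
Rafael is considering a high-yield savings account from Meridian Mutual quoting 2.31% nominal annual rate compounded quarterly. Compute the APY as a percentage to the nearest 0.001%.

2.330%

EAR = (1 + 0.0231/4)^4 − 1.
= (1 + 0.005775)^4 − 1 = 1.023301 − 1 = 2.330%.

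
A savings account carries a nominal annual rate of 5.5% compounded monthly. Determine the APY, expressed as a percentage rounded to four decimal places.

EAR = (1 + 0.055/12)^12 − 1.
= (1 + 0.004583)^12 − 1 = 1.056408 − 1 = 5.6408%.

5.6408%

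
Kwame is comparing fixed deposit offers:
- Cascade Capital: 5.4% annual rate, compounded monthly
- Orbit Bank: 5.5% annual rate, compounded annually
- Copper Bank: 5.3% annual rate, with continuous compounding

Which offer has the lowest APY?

Cascade Capital: (1 + 0.054/12)^12 − 1 = 5.536%
Orbit Bank: compounded annually, EAR = 5.500%
Copper Bank: e^0.053 − 1 = 5.443%
The lowest effective annual rate is Copper Bank at 5.443%.

Copper Bank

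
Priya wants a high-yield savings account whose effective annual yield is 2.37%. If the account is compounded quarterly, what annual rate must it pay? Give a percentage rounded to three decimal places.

(1 + r/4)^4 − 1 = 0.0237, so 1 + r/4 = 1.0237^(1/4).
r/4 = 0.005873, so r = 0.023492 = 2.349%.

2.349%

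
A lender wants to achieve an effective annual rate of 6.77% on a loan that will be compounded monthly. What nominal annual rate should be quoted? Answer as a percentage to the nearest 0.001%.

(1 + r/12)^12 − 1 = 0.0677, so 1 + r/12 = 1.0677^(1/12).
r/12 = 0.005474, so r = 0.065686 = 6.569%.

6.569%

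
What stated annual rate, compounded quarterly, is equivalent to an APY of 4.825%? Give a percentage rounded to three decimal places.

(1 + r/4)^4 − 1 = 0.04825, so 1 + r/4 = 1.04825^(1/4).
r/4 = 0.011850, so r = 0.047401 = 4.740%.

4.740%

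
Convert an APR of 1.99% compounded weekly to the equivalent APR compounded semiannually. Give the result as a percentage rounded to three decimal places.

EAR = (1 + 0.0199/52)^52 − 1 = 0.020095.
Solve (1 + r/2)^2 = 1.020095: r/2 = 1.020095^(1/2) − 1 = 0.009998, so r = 0.019995 = 2.000%.

2.000%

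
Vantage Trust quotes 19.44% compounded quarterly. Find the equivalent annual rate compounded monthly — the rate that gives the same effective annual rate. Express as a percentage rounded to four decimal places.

EAR = (1 + 0.1944/4)^4 − 1 = 0.209037.
Solve (1 + r/12)^12 = 1.209037: r/12 = 1.209037^(1/12) − 1 = 0.015944, so r = 0.191333 = 19.1333%.

19.1333%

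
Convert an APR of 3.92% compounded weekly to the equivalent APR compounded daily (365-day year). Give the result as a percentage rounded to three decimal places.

EAR = (1 + 0.0392/52)^52 − 1 = 0.039963.
Solve (1 + r/365)^365 = 1.039963: r/365 = 1.039963^(1/365) − 1 = 0.000107, so r = 0.039187 = 3.919%.

3.919%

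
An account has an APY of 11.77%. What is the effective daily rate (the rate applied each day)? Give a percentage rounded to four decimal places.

0.0305%

The per-day rate i satisfies (1 + i)^365 = 1 + 0.1177.
i = 1.1177^(1/365) − 1 = 0.0003049 = 0.0305%.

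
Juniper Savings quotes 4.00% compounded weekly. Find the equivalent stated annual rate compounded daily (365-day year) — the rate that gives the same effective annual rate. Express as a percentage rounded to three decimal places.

3.999%

EAR = (1 + 0.0400/52)^52 − 1 = 0.040795.
Solve (1 + r/365)^365 = 1.040795: r/365 = 1.040795^(1/365) − 1 = 0.000110, so r = 0.039987 = 3.999%.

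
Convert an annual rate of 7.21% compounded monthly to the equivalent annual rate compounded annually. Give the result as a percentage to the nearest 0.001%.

7.453%

EAR = (1 + 0.0721/12)^12 − 1 = 0.074531.
Compounded annually, the equivalent nominal rate is the EAR itself: 7.453%.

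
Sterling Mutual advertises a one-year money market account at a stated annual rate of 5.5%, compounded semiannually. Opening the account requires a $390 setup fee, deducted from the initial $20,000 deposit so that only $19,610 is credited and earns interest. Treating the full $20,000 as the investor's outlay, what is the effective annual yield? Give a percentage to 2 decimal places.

3.52%

Value after one year: 19,610 × (1 + 0.055/2)^2 = 19,610 × 1.055756 = $20,703.38.
Effective yield on the $20,000 outlay: 20,703.38 / 20,000 − 1 = 0.035169 = 3.52%.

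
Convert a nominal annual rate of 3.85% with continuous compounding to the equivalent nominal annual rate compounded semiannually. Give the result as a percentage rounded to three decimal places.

3.887%

EAR under continuous compounding: e^0.0385 − 1 = 0.039251.
Solve (1 + r/2)^2 = 1.039251: r/2 = 1.039251^(1/2) − 1 = 0.019436, so r = 0.038873 = 3.887%.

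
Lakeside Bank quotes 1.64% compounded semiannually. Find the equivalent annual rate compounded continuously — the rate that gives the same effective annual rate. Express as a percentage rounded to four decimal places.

1.6333%

EAR = (1 + 0.0164/2)^2 − 1 = 0.016467.
Equivalent continuous rate: r = ln(1 + 0.016467) = 0.016333 = 1.6333%.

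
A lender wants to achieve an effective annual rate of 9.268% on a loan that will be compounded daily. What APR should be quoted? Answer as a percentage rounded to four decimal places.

(1 + r/365)^365 − 1 = 0.09268, so 1 + r/365 = 1.09268^(1/365).
r/365 = 0.000243, so r = 0.088644 = 8.8644%.

8.8644%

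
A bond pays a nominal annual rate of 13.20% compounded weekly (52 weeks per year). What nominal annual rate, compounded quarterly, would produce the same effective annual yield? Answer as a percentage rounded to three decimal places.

13.403%

EAR = (1 + 0.1320/52)^52 − 1 = 0.140917.
Solve (1 + r/4)^4 = 1.140917: r/4 = 1.140917^(1/4) − 1 = 0.033507, so r = 0.134029 = 13.403%.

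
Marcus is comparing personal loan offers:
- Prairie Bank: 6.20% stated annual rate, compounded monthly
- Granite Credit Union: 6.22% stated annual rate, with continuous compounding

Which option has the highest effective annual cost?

Prairie Bank: (1 + 0.0620/12)^12 − 1 = 6.379%
Granite Credit Union: e^0.0622 − 1 = 6.418%
The highest effective annual rate is Granite Credit Union at 6.418%.

Granite Credit Union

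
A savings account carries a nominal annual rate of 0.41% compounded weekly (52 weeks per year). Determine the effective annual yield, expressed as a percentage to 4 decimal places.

EAR = (1 + 0.0041/52)^52 − 1.
= 1.004108 − 1 = 0.4108%.

0.4108%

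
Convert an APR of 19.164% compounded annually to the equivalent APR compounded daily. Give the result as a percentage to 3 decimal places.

Compounded annually, EAR = nominal = 0.191640.
Solve (1 + r/365)^365 = 1.191640: r/365 = 1.191640^(1/365) − 1 = 0.000480, so r = 0.175373 = 17.537%.

17.537%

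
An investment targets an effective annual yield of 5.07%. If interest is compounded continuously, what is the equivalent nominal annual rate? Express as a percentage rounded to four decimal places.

4.9457%

Continuous: nominal r satisfies e^r − 1 = 0.0507.
r = ln(1 + 0.0507) = ln(1.0507) = 0.049457 = 4.9457%.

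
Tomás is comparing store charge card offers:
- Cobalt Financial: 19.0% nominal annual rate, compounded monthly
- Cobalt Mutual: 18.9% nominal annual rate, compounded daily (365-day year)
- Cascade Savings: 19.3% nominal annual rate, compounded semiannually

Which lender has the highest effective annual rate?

Cobalt Financial: (1 + 0.190/12)^12 − 1 = 20.745%
Cobalt Mutual: (1 + 0.189/365)^365 − 1 = 20.798%
Cascade Savings: (1 + 0.193/2)^2 − 1 = 20.231%
The highest effective annual rate is Cobalt Mutual at 20.798%.

Cobalt Mutual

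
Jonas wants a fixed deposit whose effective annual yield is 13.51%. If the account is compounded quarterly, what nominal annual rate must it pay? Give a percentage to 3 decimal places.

12.875%

(1 + r/4)^4 − 1 = 0.1351, so 1 + r/4 = 1.1351^(1/4).
r/4 = 0.032187, so r = 0.128749 = 12.875%.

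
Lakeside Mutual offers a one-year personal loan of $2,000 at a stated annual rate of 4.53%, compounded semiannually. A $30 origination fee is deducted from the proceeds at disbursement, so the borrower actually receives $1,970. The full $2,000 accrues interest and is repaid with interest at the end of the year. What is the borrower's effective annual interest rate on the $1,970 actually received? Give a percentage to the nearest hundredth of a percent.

Amount owed after one year: 2,000 × (1 + 0.0453/2)^2 = 2,000 × 1.045813 = $2,091.63.
Effective rate on net proceeds: 2,091.63 / 1,970 − 1 = 0.061739 = 6.17%.

6.17%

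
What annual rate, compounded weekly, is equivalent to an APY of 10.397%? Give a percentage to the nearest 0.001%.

(1 + r/52)^52 − 1 = 0.10397, so 1 + r/52 = 1.10397^(1/52).
r/52 = 0.001904, so r = 0.099007 = 9.901%.

9.901%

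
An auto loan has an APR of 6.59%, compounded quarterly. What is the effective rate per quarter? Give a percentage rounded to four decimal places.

1.6475%

With a nominal annual rate compounded quarterly, the periodic rate is the nominal rate divided by 4.
i = 0.0659 / 4 = 0.0164750 = 1.6475%.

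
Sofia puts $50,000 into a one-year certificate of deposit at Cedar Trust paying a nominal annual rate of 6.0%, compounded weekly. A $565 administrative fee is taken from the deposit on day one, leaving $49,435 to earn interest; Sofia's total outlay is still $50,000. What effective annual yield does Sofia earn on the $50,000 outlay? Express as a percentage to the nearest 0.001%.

4.980%

Value after one year: 49,435 × (1 + 0.060/52)^52 = 49,435 × 1.061800 = $52,490.07.
Effective yield on the $50,000 outlay: 52,490.07 / 50,000 − 1 = 0.049801 = 4.980%.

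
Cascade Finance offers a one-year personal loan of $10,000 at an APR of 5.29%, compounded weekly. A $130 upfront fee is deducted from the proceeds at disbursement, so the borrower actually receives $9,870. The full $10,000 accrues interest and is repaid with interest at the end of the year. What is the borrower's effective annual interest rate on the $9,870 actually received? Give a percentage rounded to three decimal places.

Amount owed after one year: 10,000 × (1 + 0.0529/52)^52 = 10,000 × 1.054296 = $10,542.96.
Effective rate on net proceeds: 10,542.96 / 9,870 − 1 = 0.068182 = 6.818%.

6.818%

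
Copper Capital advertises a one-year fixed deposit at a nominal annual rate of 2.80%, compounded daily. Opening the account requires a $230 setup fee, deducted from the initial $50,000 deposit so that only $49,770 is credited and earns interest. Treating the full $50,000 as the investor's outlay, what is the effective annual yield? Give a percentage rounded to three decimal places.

Value after one year: 49,770 × (1 + 0.0280/365)^365 = 49,770 × 1.028395 = $51,183.20.
Effective yield on the $50,000 outlay: 51,183.20 / 50,000 − 1 = 0.023664 = 2.366%.

2.366%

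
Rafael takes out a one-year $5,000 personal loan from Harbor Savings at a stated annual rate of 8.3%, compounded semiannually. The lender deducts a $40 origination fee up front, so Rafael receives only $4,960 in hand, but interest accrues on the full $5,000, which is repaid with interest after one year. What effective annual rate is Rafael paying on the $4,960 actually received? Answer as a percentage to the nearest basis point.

9.35%

Amount owed after one year: 5,000 × (1 + 0.083/2)^2 = 5,000 × 1.084722 = $5,423.61.
Effective rate on net proceeds: 5,423.61 / 4,960 − 1 = 0.093470 = 9.35%.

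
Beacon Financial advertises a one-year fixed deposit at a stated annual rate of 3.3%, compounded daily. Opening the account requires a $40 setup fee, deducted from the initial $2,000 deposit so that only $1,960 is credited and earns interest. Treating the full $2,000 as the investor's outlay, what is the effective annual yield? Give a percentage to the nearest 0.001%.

Value after one year: 1,960 × (1 + 0.033/365)^365 = 1,960 × 1.033549 = $2,025.76.
Effective yield on the $2,000 outlay: 2,025.76 / 2,000 − 1 = 0.012878 = 1.288%.

1.288%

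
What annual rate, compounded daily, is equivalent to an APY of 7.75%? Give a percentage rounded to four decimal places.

7.4651%

(1 + r/365)^365 − 1 = 0.0775, so 1 + r/365 = 1.0775^(1/365).
r/365 = 0.000205, so r = 0.074651 = 7.4651%.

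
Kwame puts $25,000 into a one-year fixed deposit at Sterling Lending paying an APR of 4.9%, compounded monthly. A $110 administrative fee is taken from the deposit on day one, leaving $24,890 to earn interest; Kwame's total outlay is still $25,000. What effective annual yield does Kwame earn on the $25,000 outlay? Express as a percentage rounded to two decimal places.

Value after one year: 24,890 × (1 + 0.049/12)^12 = 24,890 × 1.050116 = $26,137.38.
Effective yield on the $25,000 outlay: 26,137.38 / 25,000 − 1 = 0.045495 = 4.55%.

4.55%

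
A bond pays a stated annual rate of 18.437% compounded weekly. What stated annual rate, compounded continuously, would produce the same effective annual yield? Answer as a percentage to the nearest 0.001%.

EAR = (1 + 0.18437/52)^52 − 1 = 0.202069.
Equivalent continuous rate: r = ln(1 + 0.202069) = 0.184044 = 18.404%.

18.404%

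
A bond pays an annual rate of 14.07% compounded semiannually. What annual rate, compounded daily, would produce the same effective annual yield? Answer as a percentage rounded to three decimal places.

13.600%

EAR = (1 + 0.1407/2)^2 − 1 = 0.145649.
Solve (1 + r/365)^365 = 1.145649: r/365 = 1.145649^(1/365) − 1 = 0.000373, so r = 0.135997 = 13.600%.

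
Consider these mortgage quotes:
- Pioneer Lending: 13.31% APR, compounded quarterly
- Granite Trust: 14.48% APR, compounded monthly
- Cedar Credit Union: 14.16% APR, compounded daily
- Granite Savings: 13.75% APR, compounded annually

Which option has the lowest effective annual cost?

Pioneer Lending: (1 + 0.1331/4)^4 − 1 = 13.989%
Granite Trust: (1 + 0.1448/12)^12 − 1 = 15.481%
Cedar Credit Union: (1 + 0.1416/365)^365 − 1 = 15.208%
Granite Savings: compounded annually, EAR = 13.750%
The lowest effective annual rate is Granite Savings at 13.750%.

Granite Savings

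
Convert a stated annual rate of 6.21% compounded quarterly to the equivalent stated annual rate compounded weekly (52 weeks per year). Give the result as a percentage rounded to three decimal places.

EAR = (1 + 0.0621/4)^4 − 1 = 0.063561.
Solve (1 + r/52)^52 = 1.063561: r/52 = 1.063561^(1/52) − 1 = 0.001186, so r = 0.061659 = 6.166%.

6.166%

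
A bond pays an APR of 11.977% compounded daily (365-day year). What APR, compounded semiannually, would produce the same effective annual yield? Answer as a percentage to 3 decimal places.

12.341%

EAR = (1 + 0.11977/365)^365 − 1 = 0.127215.
Solve (1 + r/2)^2 = 1.127215: r/2 = 1.127215^(1/2) − 1 = 0.061704, so r = 0.123408 = 12.341%.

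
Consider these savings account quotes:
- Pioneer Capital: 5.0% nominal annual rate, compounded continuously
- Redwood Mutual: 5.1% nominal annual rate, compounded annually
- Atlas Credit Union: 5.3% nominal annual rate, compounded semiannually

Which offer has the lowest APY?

Redwood Mutual

Pioneer Capital: e^0.050 − 1 = 5.127%
Redwood Mutual: compounded annually, EAR = 5.100%
Atlas Credit Union: (1 + 0.053/2)^2 − 1 = 5.370%
The lowest effective annual rate is Redwood Mutual at 5.100%.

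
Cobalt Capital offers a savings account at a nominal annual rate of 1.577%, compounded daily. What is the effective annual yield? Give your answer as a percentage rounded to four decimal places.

EAR = (1 + 0.01577/365)^365 − 1.
= (1 + 0.000043)^365 − 1 = 1.015895 − 1 = 1.5895%.

1.5895%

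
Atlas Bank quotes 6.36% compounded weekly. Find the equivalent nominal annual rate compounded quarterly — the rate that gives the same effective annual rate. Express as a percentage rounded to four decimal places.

6.4069%

EAR = (1 + 0.0636/52)^52 − 1 = 0.065625.
Solve (1 + r/4)^4 = 1.065625: r/4 = 1.065625^(1/4) − 1 = 0.016017, so r = 0.064069 = 6.4069%.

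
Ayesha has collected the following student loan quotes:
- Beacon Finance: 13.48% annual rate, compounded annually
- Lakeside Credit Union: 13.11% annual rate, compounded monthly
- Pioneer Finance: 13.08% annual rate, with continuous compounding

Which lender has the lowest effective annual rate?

Beacon Finance: compounded annually, EAR = 13.480%
Lakeside Credit Union: (1 + 0.1311/12)^12 − 1 = 13.927%
Pioneer Finance: e^0.1308 − 1 = 13.974%
The lowest effective annual rate is Beacon Finance at 13.480%.

Beacon Finance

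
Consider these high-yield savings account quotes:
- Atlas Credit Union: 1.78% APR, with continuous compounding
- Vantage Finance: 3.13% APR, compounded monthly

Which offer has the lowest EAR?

Atlas Credit Union

Atlas Credit Union: e^0.0178 − 1 = 1.796%
Vantage Finance: (1 + 0.0313/12)^12 − 1 = 3.175%
The lowest effective annual rate is Atlas Credit Union at 1.796%.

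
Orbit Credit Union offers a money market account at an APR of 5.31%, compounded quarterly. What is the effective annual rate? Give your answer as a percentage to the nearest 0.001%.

5.417%

EAR = (1 + 0.0531/4)^4 − 1.
= 1.054167 − 1 = 5.417%.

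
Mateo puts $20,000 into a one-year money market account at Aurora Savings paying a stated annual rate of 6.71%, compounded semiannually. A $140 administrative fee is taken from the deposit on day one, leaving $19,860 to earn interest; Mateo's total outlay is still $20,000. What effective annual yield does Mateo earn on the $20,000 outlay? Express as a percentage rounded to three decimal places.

Value after one year: 19,860 × (1 + 0.0671/2)^2 = 19,860 × 1.068226 = $21,214.96.
Effective yield on the $20,000 outlay: 21,214.96 / 20,000 − 1 = 0.060748 = 6.075%.

6.075%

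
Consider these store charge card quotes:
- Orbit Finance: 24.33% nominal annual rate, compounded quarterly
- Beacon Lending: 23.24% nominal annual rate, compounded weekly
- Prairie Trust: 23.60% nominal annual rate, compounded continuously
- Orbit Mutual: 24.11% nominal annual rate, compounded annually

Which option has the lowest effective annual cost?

Orbit Finance: (1 + 0.2433/4)^4 − 1 = 26.641%
Beacon Lending: (1 + 0.2324/52)^52 − 1 = 26.097%
Prairie Trust: e^0.2360 − 1 = 26.617%
Orbit Mutual: compounded annually, EAR = 24.110%
The lowest effective annual rate is Orbit Mutual at 24.110%.

Orbit Mutual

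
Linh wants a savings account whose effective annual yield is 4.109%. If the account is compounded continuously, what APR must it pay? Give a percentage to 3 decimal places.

4.027%

Continuous: nominal r satisfies e^r − 1 = 0.04109.
r = ln(1 + 0.04109) = ln(1.04109) = 0.040268 = 4.027%.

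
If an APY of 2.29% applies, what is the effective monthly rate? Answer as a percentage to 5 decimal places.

The per-month rate i satisfies (1 + i)^12 = 1 + 0.0229.
i = 1.0229^(1/12) − 1 = 0.0018886 = 0.18886%.

0.18886%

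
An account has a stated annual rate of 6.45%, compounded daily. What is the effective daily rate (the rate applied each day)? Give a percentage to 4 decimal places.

0.0177%

With a nominal annual rate compounded daily, the periodic rate is the nominal rate divided by 365.
i = 0.0645 / 365 = 0.0001767 = 0.0177%.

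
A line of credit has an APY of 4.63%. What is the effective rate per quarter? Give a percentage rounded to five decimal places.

The per-quarter rate i satisfies (1 + i)^4 = 1 + 0.0463.
i = 1.0463^(1/4) − 1 = 0.0113793 = 1.13793%.

1.13793%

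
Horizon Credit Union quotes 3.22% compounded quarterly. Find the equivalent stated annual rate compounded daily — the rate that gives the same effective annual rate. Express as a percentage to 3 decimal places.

EAR = (1 + 0.0322/4)^4 − 1 = 0.032591.
Solve (1 + r/365)^365 = 1.032591: r/365 = 1.032591^(1/365) − 1 = 0.000088, so r = 0.032072 = 3.207%.

3.207%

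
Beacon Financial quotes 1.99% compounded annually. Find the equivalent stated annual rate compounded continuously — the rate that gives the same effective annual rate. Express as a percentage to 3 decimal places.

Compounded annually, EAR = nominal = 0.019900.
Equivalent continuous rate: r = ln(1 + 0.019900) = 0.019705 = 1.970%.

1.970%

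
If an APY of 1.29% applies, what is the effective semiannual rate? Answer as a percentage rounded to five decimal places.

The per-half-year rate i satisfies (1 + i)^2 = 1 + 0.0129.
i = 1.0129^(1/2) − 1 = 0.0064293 = 0.64293%.

0.64293%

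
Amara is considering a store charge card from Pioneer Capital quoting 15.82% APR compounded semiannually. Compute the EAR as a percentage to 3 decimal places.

EAR = (1 + 0.1582/2)^2 − 1.
= (1 + 0.079100)^2 − 1 = 1.164457 − 1 = 16.446%.

16.446%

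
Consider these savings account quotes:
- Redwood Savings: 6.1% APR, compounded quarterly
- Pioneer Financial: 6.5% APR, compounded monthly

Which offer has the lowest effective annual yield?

Redwood Savings: (1 + 0.061/4)^4 − 1 = 6.241%
Pioneer Financial: (1 + 0.065/12)^12 − 1 = 6.697%
The lowest effective annual rate is Redwood Savings at 6.241%.

Redwood Savings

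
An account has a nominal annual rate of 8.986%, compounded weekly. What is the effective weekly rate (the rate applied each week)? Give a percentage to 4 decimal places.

With a nominal annual rate compounded weekly, the periodic rate is the nominal rate divided by 52.
i = 0.08986 / 52 = 0.0017281 = 0.1728%.

0.1728%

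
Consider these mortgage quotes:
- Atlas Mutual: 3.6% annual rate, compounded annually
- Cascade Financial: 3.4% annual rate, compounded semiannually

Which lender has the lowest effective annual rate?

Atlas Mutual: compounded annually, EAR = 3.600%
Cascade Financial: (1 + 0.034/2)^2 − 1 = 3.429%
The lowest effective annual rate is Cascade Financial at 3.429%.

Cascade Financial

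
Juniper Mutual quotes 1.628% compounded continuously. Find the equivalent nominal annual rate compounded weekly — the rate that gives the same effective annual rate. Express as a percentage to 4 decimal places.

1.6283%

EAR under continuous compounding: e^0.01628 − 1 = 0.016413.
Solve (1 + r/52)^52 = 1.016413: r/52 = 1.016413^(1/52) − 1 = 0.000313, so r = 0.016283 = 1.6283%.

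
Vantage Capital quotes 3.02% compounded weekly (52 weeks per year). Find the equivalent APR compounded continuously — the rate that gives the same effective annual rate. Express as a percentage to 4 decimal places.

3.0191%

EAR = (1 + 0.0302/52)^52 − 1 = 0.030652.
Equivalent continuous rate: r = ln(1 + 0.030652) = 0.030191 = 3.0191%.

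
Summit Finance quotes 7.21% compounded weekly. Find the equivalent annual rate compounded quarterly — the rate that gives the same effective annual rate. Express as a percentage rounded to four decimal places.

7.2703%

EAR = (1 + 0.0721/52)^52 − 1 = 0.074709.
Solve (1 + r/4)^4 = 1.074709: r/4 = 1.074709^(1/4) − 1 = 0.018176, so r = 0.072703 = 7.2703%.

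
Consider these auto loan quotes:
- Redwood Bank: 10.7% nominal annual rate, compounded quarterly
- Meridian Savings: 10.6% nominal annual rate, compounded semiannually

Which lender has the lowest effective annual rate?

Meridian Savings

Redwood Bank: (1 + 0.107/4)^4 − 1 = 11.137%
Meridian Savings: (1 + 0.106/2)^2 − 1 = 10.881%
The lowest effective annual rate is Meridian Savings at 10.881%.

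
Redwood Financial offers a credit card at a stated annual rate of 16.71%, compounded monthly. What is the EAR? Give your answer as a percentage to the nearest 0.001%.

EAR = (1 + 0.1671/12)^12 − 1.
= (1 + 0.013925)^12 − 1 = 1.180511 − 1 = 18.051%.

18.051%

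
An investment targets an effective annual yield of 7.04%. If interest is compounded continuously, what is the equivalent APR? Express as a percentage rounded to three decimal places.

6.803%

Continuous: nominal r satisfies e^r − 1 = 0.0704.
r = ln(1 + 0.0704) = ln(1.0704) = 0.068032 = 6.803%.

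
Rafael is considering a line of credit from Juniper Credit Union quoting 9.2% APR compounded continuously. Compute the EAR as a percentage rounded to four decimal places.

With continuous compounding, EAR = e^0.092 − 1.
e^0.092 = 1.096365, so EAR = 0.096365 = 9.6365%.

9.6365%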